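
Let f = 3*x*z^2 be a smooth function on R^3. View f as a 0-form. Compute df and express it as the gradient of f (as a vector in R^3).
df = (3*z^2) dx + (0) dy + (6*x*z) dz; grad f = (3*z^2, 0, 6*x*z)

For a 0-form f, d f = (∂f/∂x) dx + (∂f/∂y) dy + (∂f/∂z) dz. The components of the vector representation are exactly the entries of grad f in Cartesian coordinates:
  ∂f/∂x = 3*z^2
  ∂f/∂y = 0
  ∂f/∂z = 6*x*z.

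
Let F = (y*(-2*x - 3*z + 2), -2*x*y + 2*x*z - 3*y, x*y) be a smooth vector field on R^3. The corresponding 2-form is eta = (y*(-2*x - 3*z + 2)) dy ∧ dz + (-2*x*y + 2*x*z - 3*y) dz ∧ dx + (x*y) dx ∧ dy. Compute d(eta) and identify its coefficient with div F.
d(eta) = (-2*x - 2*y - 3) dx ∧ dy ∧ dz; div F = -2*x - 2*y - 3

For a 2-form in R^3 of the form above, applying d gives a 3-form with coefficient ∂P/∂x + ∂Q/∂y + ∂R/∂z:
  ∂P/∂x = -2*y
  ∂Q/∂y = -2*x - 3
  ∂R/∂z = 0
Sum = -2*x - 2*y - 3, which is exactly div F.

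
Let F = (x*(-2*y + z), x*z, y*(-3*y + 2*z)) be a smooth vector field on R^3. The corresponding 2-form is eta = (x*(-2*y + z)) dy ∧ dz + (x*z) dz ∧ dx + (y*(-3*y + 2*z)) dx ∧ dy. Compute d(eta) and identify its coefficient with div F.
d(eta) = (z) dx ∧ dy ∧ dz; div F = z

For a 2-form in R^3 of the form above, applying d gives a 3-form with coefficient ∂P/∂x + ∂Q/∂y + ∂R/∂z:
  ∂P/∂x = -2*y + z
  ∂Q/∂y = 0
  ∂R/∂z = 2*y
Sum = z, which is exactly div F.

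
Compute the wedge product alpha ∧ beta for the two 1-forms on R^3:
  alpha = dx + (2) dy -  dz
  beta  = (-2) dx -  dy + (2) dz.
alpha ∧ beta = (3) dx ∧ dy + (3) dy ∧ dz

Distribute the wedge, using dx_i ∧ dx_j = -dx_j ∧ dx_i and dx_i ∧ dx_i = 0. For each pair (i, j) with i < j, the coefficient of dx_i ∧ dx_j in alpha ∧ beta is (alpha_i * beta_j - alpha_j * beta_i). Collecting: alpha ∧ beta = (3) dx ∧ dy + (3) dy ∧ dz.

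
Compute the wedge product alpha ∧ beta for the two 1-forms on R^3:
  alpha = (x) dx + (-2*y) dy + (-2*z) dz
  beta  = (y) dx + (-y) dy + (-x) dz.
alpha ∧ beta = (y*(-x + 2*y)) dx ∧ dy + (-x^2 + 2*y*z) dx ∧ dz + (2*y*(x - z)) dy ∧ dz

Distribute the wedge, using dx_i ∧ dx_j = -dx_j ∧ dx_i and dx_i ∧ dx_i = 0. For each pair (i, j) with i < j, the coefficient of dx_i ∧ dx_j in alpha ∧ beta is (alpha_i * beta_j - alpha_j * beta_i). Collecting: alpha ∧ beta = (y*(-x + 2*y)) dx ∧ dy + (-x^2 + 2*y*z) dx ∧ dz + (2*y*(x - z)) dy ∧ dz.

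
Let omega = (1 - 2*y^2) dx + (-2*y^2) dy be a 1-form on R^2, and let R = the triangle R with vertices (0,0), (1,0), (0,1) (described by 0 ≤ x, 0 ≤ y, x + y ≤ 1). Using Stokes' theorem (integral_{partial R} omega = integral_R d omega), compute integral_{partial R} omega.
integral_(partial R) omega = 2/3

Stokes: integral_partial_R omega = integral_R d omega with d omega = (∂Q/∂x - ∂P/∂y) dx ∧ dy.
  ∂Q/∂x = 0
  ∂P/∂y = -4*y
  integrand = ∂Q/∂x - ∂P/∂y = 4*y.
Integrating over R: integral_0^1 integral_0^{1-x} (4*y) dy dx = 2/3.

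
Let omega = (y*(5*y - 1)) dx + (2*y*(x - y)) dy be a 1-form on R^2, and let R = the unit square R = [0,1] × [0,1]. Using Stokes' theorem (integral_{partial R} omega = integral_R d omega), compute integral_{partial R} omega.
integral_(partial R) omega = -3

Stokes: integral_partial_R omega = integral_R d omega with d omega = (∂Q/∂x - ∂P/∂y) dx ∧ dy.
  ∂Q/∂x = 2*y
  ∂P/∂y = 10*y - 1
  integrand = ∂Q/∂x - ∂P/∂y = 1 - 8*y.
Integrating over R: integral_0^1 integral_0^1 (1 - 8*y) dx dy = -3.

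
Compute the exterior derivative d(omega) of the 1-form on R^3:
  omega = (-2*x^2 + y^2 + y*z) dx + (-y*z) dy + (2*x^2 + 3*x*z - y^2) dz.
d(omega) = (-2*y - z) dx ∧ dy + (4*x - y + 3*z) dx ∧ dz + (-y) dy ∧ dz

For a 1-form omega = sum_i f_i dx_i, the exterior derivative is
  d(omega) = sum_{i < j} (∂f_j/∂x_i - ∂f_i/∂x_j) dx_i ∧ dx_j.
  coefficient of dx ∧ dy: ∂f_2/∂x - ∂f_1/∂y = ∂(-y*z)/∂x - ∂(-2*x^2 + y^2 + y*z)/∂y = -2*y - z
  coefficient of dx ∧ dz: ∂f_3/∂x - ∂f_1/∂z = ∂(2*x^2 + 3*x*z - y^2)/∂x - ∂(-2*x^2 + y^2 + y*z)/∂z = 4*x - y + 3*z
  coefficient of dy ∧ dz: ∂f_3/∂y - ∂f_2/∂z = ∂(2*x^2 + 3*x*z - y^2)/∂y - ∂(-y*z)/∂z = -y
Assembling: d(omega) = (-2*y - z) dx ∧ dy + (4*x - y + 3*z) dx ∧ dz + (-y) dy ∧ dz.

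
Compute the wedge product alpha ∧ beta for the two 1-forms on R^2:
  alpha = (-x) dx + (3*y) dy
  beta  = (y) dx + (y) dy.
alpha ∧ beta = (-y*(x + 3*y)) dx ∧ dy

Distribute the wedge, using dx_i ∧ dx_j = -dx_j ∧ dx_i and dx_i ∧ dx_i = 0. For each pair (i, j) with i < j, the coefficient of dx_i ∧ dx_j in alpha ∧ beta is (alpha_i * beta_j - alpha_j * beta_i). Collecting: alpha ∧ beta = (-y*(x + 3*y)) dx ∧ dy.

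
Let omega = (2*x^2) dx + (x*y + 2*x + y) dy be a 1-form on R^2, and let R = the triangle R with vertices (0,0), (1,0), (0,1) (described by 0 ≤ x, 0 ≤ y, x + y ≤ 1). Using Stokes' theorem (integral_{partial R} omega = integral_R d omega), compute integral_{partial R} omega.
integral_(partial R) omega = 7/6

Stokes: integral_partial_R omega = integral_R d omega with d omega = (∂Q/∂x - ∂P/∂y) dx ∧ dy.
  ∂Q/∂x = y + 2
  ∂P/∂y = 0
  integrand = ∂Q/∂x - ∂P/∂y = y + 2.
Integrating over R: integral_0^1 integral_0^{1-x} (y + 2) dy dx = 7/6.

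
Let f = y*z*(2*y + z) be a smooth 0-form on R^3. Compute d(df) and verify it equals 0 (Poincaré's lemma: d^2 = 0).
d(df) = 0

Step 1: df = sum_i (∂f/∂x_i) dx_i = (0) dx + (z*(4*y + z)) dy + (2*y*(y + z)) dz.
Step 2: Apply d again. Using the 1-form formula, the coefficient of dx ∧ dy in d(df) is ∂^2 f/∂x ∂y - ∂^2 f/∂y ∂x = (0) - (0) = 0 (equality of mixed partials for smooth f).
Similarly for dx ∧ dz and dy ∧ dz — all coefficients vanish. So d(df) = 0.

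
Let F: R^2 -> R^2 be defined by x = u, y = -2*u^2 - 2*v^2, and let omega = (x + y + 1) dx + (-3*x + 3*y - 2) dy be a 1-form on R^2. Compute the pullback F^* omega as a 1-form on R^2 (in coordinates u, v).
F^* omega = (24*u^3 + 10*u^2 + 24*u*v^2 + 9*u - 2*v^2 + 1) du + (4*v*(6*u^2 + 3*u + 6*v^2 + 2)) dv

Using F^*(f dg) = (f ∘ F) d(g ∘ F), substitute each coordinate x_i by F_i(u, v) in f_i, and replace dx_i by d F_i = (∂F_i/∂u) du + (∂F_i/∂v) dv.
  For the x component: f_1(F) = -2*u^2 + u - 2*v^2 + 1; d F_1 = (1) du + (0) dv
  For the y component: f_2(F) = -6*u^2 - 3*u - 6*v^2 - 2; d F_2 = (-4*u) du + (-4*v) dv
Combining and collecting du, dv coefficients:
  coeff of du: 24*u^3 + 10*u^2 + 24*u*v^2 + 9*u - 2*v^2 + 1
  coeff of dv: 4*v*(6*u^2 + 3*u + 6*v^2 + 2)
F^* omega = (24*u^3 + 10*u^2 + 24*u*v^2 + 9*u - 2*v^2 + 1) du + (4*v*(6*u^2 + 3*u + 6*v^2 + 2)) dv.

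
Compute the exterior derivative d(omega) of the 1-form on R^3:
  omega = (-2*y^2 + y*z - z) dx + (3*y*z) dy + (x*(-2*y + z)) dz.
d(omega) = (4*y - z) dx ∧ dy + (-3*y + z + 1) dx ∧ dz + (-2*x - 3*y) dy ∧ dz

For a 1-form omega = sum_i f_i dx_i, the exterior derivative is
  d(omega) = sum_{i < j} (∂f_j/∂x_i - ∂f_i/∂x_j) dx_i ∧ dx_j.
  coefficient of dx ∧ dy: ∂f_2/∂x - ∂f_1/∂y = ∂(3*y*z)/∂x - ∂(-2*y^2 + y*z - z)/∂y = 4*y - z
  coefficient of dx ∧ dz: ∂f_3/∂x - ∂f_1/∂z = ∂(x*(-2*y + z))/∂x - ∂(-2*y^2 + y*z - z)/∂z = -3*y + z + 1
  coefficient of dy ∧ dz: ∂f_3/∂y - ∂f_2/∂z = ∂(x*(-2*y + z))/∂y - ∂(3*y*z)/∂z = -2*x - 3*y
Assembling: d(omega) = (4*y - z) dx ∧ dy + (-3*y + z + 1) dx ∧ dz + (-2*x - 3*y) dy ∧ dz.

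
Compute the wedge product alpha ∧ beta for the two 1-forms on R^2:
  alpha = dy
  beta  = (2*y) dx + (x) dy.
alpha ∧ beta = (-2*y) dx ∧ dy

Distribute the wedge, using dx_i ∧ dx_j = -dx_j ∧ dx_i and dx_i ∧ dx_i = 0. For each pair (i, j) with i < j, the coefficient of dx_i ∧ dx_j in alpha ∧ beta is (alpha_i * beta_j - alpha_j * beta_i). Collecting: alpha ∧ beta = (-2*y) dx ∧ dy.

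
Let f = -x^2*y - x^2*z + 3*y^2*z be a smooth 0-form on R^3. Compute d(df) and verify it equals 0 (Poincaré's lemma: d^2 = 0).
d(df) = 0

Step 1: df = sum_i (∂f/∂x_i) dx_i = (2*x*(-y - z)) dx + (-x^2 + 6*y*z) dy + (-x^2 + 3*y^2) dz.
Step 2: Apply d again. Using the 1-form formula, the coefficient of dx ∧ dy in d(df) is ∂^2 f/∂x ∂y - ∂^2 f/∂y ∂x = (-2*x) - (-2*x) = 0 (equality of mixed partials for smooth f).
Similarly for dx ∧ dz and dy ∧ dz — all coefficients vanish. So d(df) = 0.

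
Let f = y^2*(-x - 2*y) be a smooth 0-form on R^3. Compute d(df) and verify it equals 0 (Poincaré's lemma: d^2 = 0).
d(df) = 0

Step 1: df = sum_i (∂f/∂x_i) dx_i = (-y^2) dx + (2*y*(-x - 3*y)) dy + (0) dz.
Step 2: Apply d again. Using the 1-form formula, the coefficient of dx ∧ dy in d(df) is ∂^2 f/∂x ∂y - ∂^2 f/∂y ∂x = (-2*y) - (-2*y) = 0 (equality of mixed partials for smooth f).
Similarly for dx ∧ dz and dy ∧ dz — all coefficients vanish. So d(df) = 0.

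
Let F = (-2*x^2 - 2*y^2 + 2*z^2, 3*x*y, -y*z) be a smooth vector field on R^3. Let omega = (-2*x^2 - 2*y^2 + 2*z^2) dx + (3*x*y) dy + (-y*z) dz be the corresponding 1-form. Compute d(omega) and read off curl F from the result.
d(omega) = (-z) dy ∧ dz + (4*z) dz ∧ dx + (7*y) dx ∧ dy; curl F = (-z, 4*z, 7*y)

d omega = sum_{i<j} (∂f_j/∂x_i - ∂f_i/∂x_j) dx_i ∧ dx_j. Under the identification (dy ∧ dz, dz ∧ dx, dx ∧ dy) ↔ (e_x, e_y, e_z), the coefficients are exactly the components of curl F. Compute:
  ∂R/∂y - ∂Q/∂z = (-z) - (0) = -z
  ∂P/∂z - ∂R/∂x = (4*z) - (0) = 4*z
  ∂Q/∂x - ∂P/∂y = (3*y) - (-4*y) = 7*y.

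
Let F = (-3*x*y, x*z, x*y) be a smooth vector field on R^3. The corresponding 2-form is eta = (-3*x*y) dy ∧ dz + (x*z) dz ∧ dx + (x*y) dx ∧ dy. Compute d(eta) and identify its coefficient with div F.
d(eta) = (-3*y) dx ∧ dy ∧ dz; div F = -3*y

For a 2-form in R^3 of the form above, applying d gives a 3-form with coefficient ∂P/∂x + ∂Q/∂y + ∂R/∂z:
  ∂P/∂x = -3*y
  ∂Q/∂y = 0
  ∂R/∂z = 0
Sum = -3*y, which is exactly div F.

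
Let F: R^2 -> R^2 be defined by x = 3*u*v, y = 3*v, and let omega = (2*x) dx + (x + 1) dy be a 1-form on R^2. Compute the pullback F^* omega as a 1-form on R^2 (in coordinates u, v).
F^* omega = (18*u*v^2) du + (18*u^2*v + 9*u*v + 3) dv

Using F^*(f dg) = (f ∘ F) d(g ∘ F), substitute each coordinate x_i by F_i(u, v) in f_i, and replace dx_i by d F_i = (∂F_i/∂u) du + (∂F_i/∂v) dv.
  For the x component: f_1(F) = 6*u*v; d F_1 = (3*v) du + (3*u) dv
  For the y component: f_2(F) = 3*u*v + 1; d F_2 = (0) du + (3) dv
Combining and collecting du, dv coefficients:
  coeff of du: 18*u*v^2
  coeff of dv: 18*u^2*v + 9*u*v + 3
F^* omega = (18*u*v^2) du + (18*u^2*v + 9*u*v + 3) dv.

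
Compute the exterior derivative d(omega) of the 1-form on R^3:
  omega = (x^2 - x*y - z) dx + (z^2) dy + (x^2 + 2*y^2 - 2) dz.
d(omega) = (x) dx ∧ dy + (2*x + 1) dx ∧ dz + (4*y - 2*z) dy ∧ dz

For a 1-form omega = sum_i f_i dx_i, the exterior derivative is
  d(omega) = sum_{i < j} (∂f_j/∂x_i - ∂f_i/∂x_j) dx_i ∧ dx_j.
  coefficient of dx ∧ dy: ∂f_2/∂x - ∂f_1/∂y = ∂(z^2)/∂x - ∂(x^2 - x*y - z)/∂y = x
  coefficient of dx ∧ dz: ∂f_3/∂x - ∂f_1/∂z = ∂(x^2 + 2*y^2 - 2)/∂x - ∂(x^2 - x*y - z)/∂z = 2*x + 1
  coefficient of dy ∧ dz: ∂f_3/∂y - ∂f_2/∂z = ∂(x^2 + 2*y^2 - 2)/∂y - ∂(z^2)/∂z = 4*y - 2*z
Assembling: d(omega) = (x) dx ∧ dy + (2*x + 1) dx ∧ dz + (4*y - 2*z) dy ∧ dz.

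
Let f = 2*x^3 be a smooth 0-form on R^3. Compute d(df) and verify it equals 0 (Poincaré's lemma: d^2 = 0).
d(df) = 0

Step 1: df = sum_i (∂f/∂x_i) dx_i = (6*x^2) dx + (0) dy + (0) dz.
Step 2: Apply d again. Using the 1-form formula, the coefficient of dx ∧ dy in d(df) is ∂^2 f/∂x ∂y - ∂^2 f/∂y ∂x = (0) - (0) = 0 (equality of mixed partials for smooth f).
Similarly for dx ∧ dz and dy ∧ dz — all coefficients vanish. So d(df) = 0.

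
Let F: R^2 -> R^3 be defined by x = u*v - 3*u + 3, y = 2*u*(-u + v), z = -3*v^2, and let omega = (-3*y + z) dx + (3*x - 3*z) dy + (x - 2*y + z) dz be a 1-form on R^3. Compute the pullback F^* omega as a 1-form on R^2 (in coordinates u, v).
F^* omega = (-6*u^2*v + 18*u^2 - 36*u*v^2 - 36*u + 15*v^3 + 9*v^2 + 18*v) du + (6*u^3 - 24*u^2*v - 18*u^2 + 33*u*v^2 + 18*u*v + 18*u + 18*v^3 - 18*v) dv

Using F^*(f dg) = (f ∘ F) d(g ∘ F), substitute each coordinate x_i by F_i(u, v) in f_i, and replace dx_i by d F_i = (∂F_i/∂u) du + (∂F_i/∂v) dv.
  For the x component: f_1(F) = 6*u^2 - 6*u*v - 3*v^2; d F_1 = (v - 3) du + (u) dv
  For the y component: f_2(F) = 3*u*v - 9*u + 9*v^2 + 9; d F_2 = (-4*u + 2*v) du + (2*u) dv
  For the z component: f_3(F) = 4*u^2 - 3*u*v - 3*u - 3*v^2 + 3; d F_3 = (0) du + (-6*v) dv
Combining and collecting du, dv coefficients:
  coeff of du: -6*u^2*v + 18*u^2 - 36*u*v^2 - 36*u + 15*v^3 + 9*v^2 + 18*v
  coeff of dv: 6*u^3 - 24*u^2*v - 18*u^2 + 33*u*v^2 + 18*u*v + 18*u + 18*v^3 - 18*v
F^* omega = (-6*u^2*v + 18*u^2 - 36*u*v^2 - 36*u + 15*v^3 + 9*v^2 + 18*v) du + (6*u^3 - 24*u^2*v - 18*u^2 + 33*u*v^2 + 18*u*v + 18*u + 18*v^3 - 18*v) dv.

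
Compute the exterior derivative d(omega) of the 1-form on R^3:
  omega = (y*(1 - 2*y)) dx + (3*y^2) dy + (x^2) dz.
d(omega) = (4*y - 1) dx ∧ dy + (2*x) dx ∧ dz

For a 1-form omega = sum_i f_i dx_i, the exterior derivative is
  d(omega) = sum_{i < j} (∂f_j/∂x_i - ∂f_i/∂x_j) dx_i ∧ dx_j.
  coefficient of dx ∧ dy: ∂f_2/∂x - ∂f_1/∂y = ∂(3*y^2)/∂x - ∂(y*(1 - 2*y))/∂y = 4*y - 1
  coefficient of dx ∧ dz: ∂f_3/∂x - ∂f_1/∂z = ∂(x^2)/∂x - ∂(y*(1 - 2*y))/∂z = 2*x
Assembling: d(omega) = (4*y - 1) dx ∧ dy + (2*x) dx ∧ dz.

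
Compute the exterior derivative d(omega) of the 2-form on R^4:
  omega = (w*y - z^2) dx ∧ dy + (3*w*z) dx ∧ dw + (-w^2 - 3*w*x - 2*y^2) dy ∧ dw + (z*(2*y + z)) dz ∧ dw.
d(omega) = (-2*z) dx ∧ dy ∧ dz + (-3*w + y) dx ∧ dy ∧ dw + (-3*w) dx ∧ dz ∧ dw + (2*z) dy ∧ dz ∧ dw

For a 2-form omega = sum_{i<j} g_{ij} dx_i ∧ dx_j, the exterior derivative is
  d(omega) = sum_{i<j} d(g_{ij}) ∧ dx_i ∧ dx_j = sum_{i<j, k} (∂g_{ij}/∂x_k) dx_k ∧ dx_i ∧ dx_j.
Expand each term, using dx_k ∧ dx_i ∧ dx_j = sgn(permutation) dx_{(a)} ∧ dx_{(b)} ∧ dx_{(c)} with (a < b < c) sorted:
  d(w*y - z^2) includes (∂/∂z)(w*y - z^2) dz = (-2*z) dz, which multiplied by dx ∧ dy gives (-2*z) dx ∧ dy ∧ dz
  d(w*y - z^2) includes (∂/∂w)(w*y - z^2) dw = (y) dw, which multiplied by dx ∧ dy gives (y) dx ∧ dy ∧ dw
  d(3*w*z) includes (∂/∂z)(3*w*z) dz = (3*w) dz, which multiplied by dx ∧ dw gives (-3*w) dx ∧ dz ∧ dw
  d(-w^2 - 3*w*x - 2*y^2) includes (∂/∂x)(-w^2 - 3*w*x - 2*y^2) dx = (-3*w) dx, which multiplied by dy ∧ dw gives (-3*w) dx ∧ dy ∧ dw
  d(z*(2*y + z)) includes (∂/∂y)(z*(2*y + z)) dy = (2*z) dy, which multiplied by dz ∧ dw gives (2*z) dy ∧ dz ∧ dw
Collecting like 3-forms: d(omega) = (-2*z) dx ∧ dy ∧ dz + (-3*w + y) dx ∧ dy ∧ dw + (-3*w) dx ∧ dz ∧ dw + (2*z) dy ∧ dz ∧ dw.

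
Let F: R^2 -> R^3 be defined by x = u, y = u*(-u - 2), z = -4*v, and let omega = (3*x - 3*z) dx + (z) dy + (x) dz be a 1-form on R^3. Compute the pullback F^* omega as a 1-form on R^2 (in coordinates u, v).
F^* omega = (8*u*v + 3*u + 20*v) du + (-4*u) dv

Using F^*(f dg) = (f ∘ F) d(g ∘ F), substitute each coordinate x_i by F_i(u, v) in f_i, and replace dx_i by d F_i = (∂F_i/∂u) du + (∂F_i/∂v) dv.
  For the x component: f_1(F) = 3*u + 12*v; d F_1 = (1) du + (0) dv
  For the y component: f_2(F) = -4*v; d F_2 = (-2*u - 2) du + (0) dv
  For the z component: f_3(F) = u; d F_3 = (0) du + (-4) dv
Combining and collecting du, dv coefficients:
  coeff of du: 8*u*v + 3*u + 20*v
  coeff of dv: -4*u
F^* omega = (8*u*v + 3*u + 20*v) du + (-4*u) dv.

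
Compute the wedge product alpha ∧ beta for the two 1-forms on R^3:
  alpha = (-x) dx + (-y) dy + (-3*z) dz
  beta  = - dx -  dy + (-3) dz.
alpha ∧ beta = (x - y) dx ∧ dy + (3*x - 3*z) dx ∧ dz + (3*y - 3*z) dy ∧ dz

Distribute the wedge, using dx_i ∧ dx_j = -dx_j ∧ dx_i and dx_i ∧ dx_i = 0. For each pair (i, j) with i < j, the coefficient of dx_i ∧ dx_j in alpha ∧ beta is (alpha_i * beta_j - alpha_j * beta_i). Collecting: alpha ∧ beta = (x - y) dx ∧ dy + (3*x - 3*z) dx ∧ dz + (3*y - 3*z) dy ∧ dz.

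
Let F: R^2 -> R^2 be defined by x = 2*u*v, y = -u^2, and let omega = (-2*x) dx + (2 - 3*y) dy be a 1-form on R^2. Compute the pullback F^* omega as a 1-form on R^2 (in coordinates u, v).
F^* omega = (2*u*(-3*u^2 - 4*v^2 - 2)) du + (-8*u^2*v) dv

Using F^*(f dg) = (f ∘ F) d(g ∘ F), substitute each coordinate x_i by F_i(u, v) in f_i, and replace dx_i by d F_i = (∂F_i/∂u) du + (∂F_i/∂v) dv.
  For the x component: f_1(F) = -4*u*v; d F_1 = (2*v) du + (2*u) dv
  For the y component: f_2(F) = 3*u^2 + 2; d F_2 = (-2*u) du + (0) dv
Combining and collecting du, dv coefficients:
  coeff of du: 2*u*(-3*u^2 - 4*v^2 - 2)
  coeff of dv: -8*u^2*v
F^* omega = (2*u*(-3*u^2 - 4*v^2 - 2)) du + (-8*u^2*v) dv.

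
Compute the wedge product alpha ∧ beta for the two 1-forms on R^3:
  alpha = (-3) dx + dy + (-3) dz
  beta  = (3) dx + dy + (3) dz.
alpha ∧ beta = (-6) dx ∧ dy + (6) dy ∧ dz

Distribute the wedge, using dx_i ∧ dx_j = -dx_j ∧ dx_i and dx_i ∧ dx_i = 0. For each pair (i, j) with i < j, the coefficient of dx_i ∧ dx_j in alpha ∧ beta is (alpha_i * beta_j - alpha_j * beta_i). Collecting: alpha ∧ beta = (-6) dx ∧ dy + (6) dy ∧ dz.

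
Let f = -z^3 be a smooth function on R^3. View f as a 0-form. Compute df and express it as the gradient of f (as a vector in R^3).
df = (0) dx + (0) dy + (-3*z^2) dz; grad f = (0, 0, -3*z^2)

For a 0-form f, d f = (∂f/∂x) dx + (∂f/∂y) dy + (∂f/∂z) dz. The components of the vector representation are exactly the entries of grad f in Cartesian coordinates:
  ∂f/∂x = 0
  ∂f/∂y = 0
  ∂f/∂z = -3*z^2.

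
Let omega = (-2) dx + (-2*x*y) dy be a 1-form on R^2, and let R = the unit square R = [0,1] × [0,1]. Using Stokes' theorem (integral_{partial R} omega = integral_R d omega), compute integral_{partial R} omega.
integral_(partial R) omega = -1

Stokes: integral_partial_R omega = integral_R d omega with d omega = (∂Q/∂x - ∂P/∂y) dx ∧ dy.
  ∂Q/∂x = -2*y
  ∂P/∂y = 0
  integrand = ∂Q/∂x - ∂P/∂y = -2*y.
Integrating over R: integral_0^1 integral_0^1 (-2*y) dx dy = -1.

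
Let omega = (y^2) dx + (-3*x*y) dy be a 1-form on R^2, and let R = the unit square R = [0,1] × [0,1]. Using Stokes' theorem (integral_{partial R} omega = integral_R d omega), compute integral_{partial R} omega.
integral_(partial R) omega = -5/2

Stokes: integral_partial_R omega = integral_R d omega with d omega = (∂Q/∂x - ∂P/∂y) dx ∧ dy.
  ∂Q/∂x = -3*y
  ∂P/∂y = 2*y
  integrand = ∂Q/∂x - ∂P/∂y = -5*y.
Integrating over R: integral_0^1 integral_0^1 (-5*y) dx dy = -5/2.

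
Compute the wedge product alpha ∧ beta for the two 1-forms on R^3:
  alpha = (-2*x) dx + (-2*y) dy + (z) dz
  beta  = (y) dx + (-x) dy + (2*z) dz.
alpha ∧ beta = (2*x^2 + 2*y^2) dx ∧ dy + (-z*(4*x + y)) dx ∧ dz + (z*(x - 4*y)) dy ∧ dz

Distribute the wedge, using dx_i ∧ dx_j = -dx_j ∧ dx_i and dx_i ∧ dx_i = 0. For each pair (i, j) with i < j, the coefficient of dx_i ∧ dx_j in alpha ∧ beta is (alpha_i * beta_j - alpha_j * beta_i). Collecting: alpha ∧ beta = (2*x^2 + 2*y^2) dx ∧ dy + (-z*(4*x + y)) dx ∧ dz + (z*(x - 4*y)) dy ∧ dz.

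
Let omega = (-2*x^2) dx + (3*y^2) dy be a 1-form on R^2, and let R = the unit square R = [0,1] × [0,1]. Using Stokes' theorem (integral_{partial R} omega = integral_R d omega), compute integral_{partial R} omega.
integral_(partial R) omega = 0

Stokes: integral_partial_R omega = integral_R d omega with d omega = (∂Q/∂x - ∂P/∂y) dx ∧ dy.
  ∂Q/∂x = 0
  ∂P/∂y = 0
  integrand = ∂Q/∂x - ∂P/∂y = 0.
Integrating over R: integral_0^1 integral_0^1 (0) dx dy = 0.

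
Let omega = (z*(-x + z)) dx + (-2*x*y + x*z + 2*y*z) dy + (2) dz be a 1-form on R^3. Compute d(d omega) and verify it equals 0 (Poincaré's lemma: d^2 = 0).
d(d omega) = 0

Step 1: d omega = sum_{i<j} (∂f_j/∂x_i - ∂f_i/∂x_j) dx_i ∧ dx_j:
  coeff of dx ∧ dy: -2*y + z
  coeff of dx ∧ dz: x - 2*z
  coeff of dy ∧ dz: -x - 2*y
Step 2: Apply d again to each 2-form coefficient. The only possible 3-form in R^3 is dx ∧ dy ∧ dz, with coefficient
  ∂(coeff of dy∧dz)/∂x - ∂(coeff of dx∧dz)/∂y + ∂(coeff of dx∧dy)/∂z
  = ∂/∂x (-x - 2*y) - ∂/∂y (x - 2*z) + ∂/∂z (-2*y + z).
Each of these terms simplifies to sums of mixed partials that cancel in pairs. The result is 0 (by equality of mixed partials for smooth functions — Schwarz / Clairaut).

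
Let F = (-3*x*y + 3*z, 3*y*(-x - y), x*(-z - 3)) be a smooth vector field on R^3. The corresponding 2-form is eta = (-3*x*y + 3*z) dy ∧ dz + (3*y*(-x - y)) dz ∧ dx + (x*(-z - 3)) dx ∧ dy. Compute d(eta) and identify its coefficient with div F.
d(eta) = (-4*x - 9*y) dx ∧ dy ∧ dz; div F = -4*x - 9*y

For a 2-form in R^3 of the form above, applying d gives a 3-form with coefficient ∂P/∂x + ∂Q/∂y + ∂R/∂z:
  ∂P/∂x = -3*y
  ∂Q/∂y = -3*x - 6*y
  ∂R/∂z = -x
Sum = -4*x - 9*y, which is exactly div F.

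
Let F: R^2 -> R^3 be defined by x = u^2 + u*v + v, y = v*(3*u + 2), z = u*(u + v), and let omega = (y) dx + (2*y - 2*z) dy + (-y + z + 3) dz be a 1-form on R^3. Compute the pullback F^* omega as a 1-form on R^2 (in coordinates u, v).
F^* omega = (2*u^3 - 3*u^2*v + 13*u*v^2 + 6*u + 12*v^2 + 3*v) du + (-5*u^3 + 13*u^2*v - 4*u^2 + 23*u*v + 3*u + 10*v) dv

Using F^*(f dg) = (f ∘ F) d(g ∘ F), substitute each coordinate x_i by F_i(u, v) in f_i, and replace dx_i by d F_i = (∂F_i/∂u) du + (∂F_i/∂v) dv.
  For the x component: f_1(F) = v*(3*u + 2); d F_1 = (2*u + v) du + (u + 1) dv
  For the y component: f_2(F) = -2*u^2 + 4*u*v + 4*v; d F_2 = (3*v) du + (3*u + 2) dv
  For the z component: f_3(F) = u^2 - 2*u*v - 2*v + 3; d F_3 = (2*u + v) du + (u) dv
Combining and collecting du, dv coefficients:
  coeff of du: 2*u^3 - 3*u^2*v + 13*u*v^2 + 6*u + 12*v^2 + 3*v
  coeff of dv: -5*u^3 + 13*u^2*v - 4*u^2 + 23*u*v + 3*u + 10*v
F^* omega = (2*u^3 - 3*u^2*v + 13*u*v^2 + 6*u + 12*v^2 + 3*v) du + (-5*u^3 + 13*u^2*v - 4*u^2 + 23*u*v + 3*u + 10*v) dv.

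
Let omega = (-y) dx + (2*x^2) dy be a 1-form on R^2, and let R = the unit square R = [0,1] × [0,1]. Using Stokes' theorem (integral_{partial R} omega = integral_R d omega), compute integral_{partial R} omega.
integral_(partial R) omega = 3

Stokes: integral_partial_R omega = integral_R d omega with d omega = (∂Q/∂x - ∂P/∂y) dx ∧ dy.
  ∂Q/∂x = 4*x
  ∂P/∂y = -1
  integrand = ∂Q/∂x - ∂P/∂y = 4*x + 1.
Integrating over R: integral_0^1 integral_0^1 (4*x + 1) dx dy = 3.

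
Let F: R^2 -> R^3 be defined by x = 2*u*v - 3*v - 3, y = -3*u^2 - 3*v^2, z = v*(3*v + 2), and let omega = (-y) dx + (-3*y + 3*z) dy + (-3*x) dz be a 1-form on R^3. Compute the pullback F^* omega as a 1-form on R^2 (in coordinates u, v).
F^* omega = (-54*u^3 + 6*u^2*v - 108*u*v^2 - 36*u*v + 6*v^3) du + (6*u^3 - 54*u^2*v - 9*u^2 - 30*u*v^2 - 12*u*v - 108*v^3 + 9*v^2 + 72*v + 18) dv

Using F^*(f dg) = (f ∘ F) d(g ∘ F), substitute each coordinate x_i by F_i(u, v) in f_i, and replace dx_i by d F_i = (∂F_i/∂u) du + (∂F_i/∂v) dv.
  For the x component: f_1(F) = 3*u^2 + 3*v^2; d F_1 = (2*v) du + (2*u - 3) dv
  For the y component: f_2(F) = 9*u^2 + 18*v^2 + 6*v; d F_2 = (-6*u) du + (-6*v) dv
  For the z component: f_3(F) = -6*u*v + 9*v + 9; d F_3 = (0) du + (6*v + 2) dv
Combining and collecting du, dv coefficients:
  coeff of du: -54*u^3 + 6*u^2*v - 108*u*v^2 - 36*u*v + 6*v^3
  coeff of dv: 6*u^3 - 54*u^2*v - 9*u^2 - 30*u*v^2 - 12*u*v - 108*v^3 + 9*v^2 + 72*v + 18
F^* omega = (-54*u^3 + 6*u^2*v - 108*u*v^2 - 36*u*v + 6*v^3) du + (6*u^3 - 54*u^2*v - 9*u^2 - 30*u*v^2 - 12*u*v - 108*v^3 + 9*v^2 + 72*v + 18) dv.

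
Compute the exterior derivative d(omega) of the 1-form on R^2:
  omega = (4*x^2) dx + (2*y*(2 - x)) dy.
d(omega) = (-2*y) dx ∧ dy

For a 1-form omega = sum_i f_i dx_i, the exterior derivative is
  d(omega) = sum_{i < j} (∂f_j/∂x_i - ∂f_i/∂x_j) dx_i ∧ dx_j.
  coefficient of dx ∧ dy: ∂f_2/∂x - ∂f_1/∂y = ∂(2*y*(2 - x))/∂x - ∂(4*x^2)/∂y = -2*y
Assembling: d(omega) = (-2*y) dx ∧ dy.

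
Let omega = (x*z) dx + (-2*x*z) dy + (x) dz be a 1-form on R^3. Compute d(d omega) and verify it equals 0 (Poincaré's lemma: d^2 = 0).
d(d omega) = 0

Step 1: d omega = sum_{i<j} (∂f_j/∂x_i - ∂f_i/∂x_j) dx_i ∧ dx_j:
  coeff of dx ∧ dy: -2*z
  coeff of dx ∧ dz: 1 - x
  coeff of dy ∧ dz: 2*x
Step 2: Apply d again to each 2-form coefficient. The only possible 3-form in R^3 is dx ∧ dy ∧ dz, with coefficient
  ∂(coeff of dy∧dz)/∂x - ∂(coeff of dx∧dz)/∂y + ∂(coeff of dx∧dy)/∂z
  = ∂/∂x (2*x) - ∂/∂y (1 - x) + ∂/∂z (-2*z).
Each of these terms simplifies to sums of mixed partials that cancel in pairs. The result is 0 (by equality of mixed partials for smooth functions — Schwarz / Clairaut).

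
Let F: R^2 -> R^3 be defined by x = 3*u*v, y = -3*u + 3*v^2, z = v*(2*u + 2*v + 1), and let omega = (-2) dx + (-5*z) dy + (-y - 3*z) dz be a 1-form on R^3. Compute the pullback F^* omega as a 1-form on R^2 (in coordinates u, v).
F^* omega = (3*v*(-4*u*v + 12*u - 6*v^2 + 8*v + 3)) du + (-12*u^2*v + 6*u^2 - 102*u*v^2 - 3*u - 96*v^3 - 51*v^2 - 3*v) dv

Using F^*(f dg) = (f ∘ F) d(g ∘ F), substitute each coordinate x_i by F_i(u, v) in f_i, and replace dx_i by d F_i = (∂F_i/∂u) du + (∂F_i/∂v) dv.
  For the x component: f_1(F) = -2; d F_1 = (3*v) du + (3*u) dv
  For the y component: f_2(F) = 5*v*(-2*u - 2*v - 1); d F_2 = (-3) du + (6*v) dv
  For the z component: f_3(F) = -6*u*v + 3*u - 9*v^2 - 3*v; d F_3 = (2*v) du + (2*u + 4*v + 1) dv
Combining and collecting du, dv coefficients:
  coeff of du: 3*v*(-4*u*v + 12*u - 6*v^2 + 8*v + 3)
  coeff of dv: -12*u^2*v + 6*u^2 - 102*u*v^2 - 3*u - 96*v^3 - 51*v^2 - 3*v
F^* omega = (3*v*(-4*u*v + 12*u - 6*v^2 + 8*v + 3)) du + (-12*u^2*v + 6*u^2 - 102*u*v^2 - 3*u - 96*v^3 - 51*v^2 - 3*v) dv.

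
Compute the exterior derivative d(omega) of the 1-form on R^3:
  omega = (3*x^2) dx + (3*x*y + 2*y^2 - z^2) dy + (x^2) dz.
d(omega) = (3*y) dx ∧ dy + (2*x) dx ∧ dz + (2*z) dy ∧ dz

For a 1-form omega = sum_i f_i dx_i, the exterior derivative is
  d(omega) = sum_{i < j} (∂f_j/∂x_i - ∂f_i/∂x_j) dx_i ∧ dx_j.
  coefficient of dx ∧ dy: ∂f_2/∂x - ∂f_1/∂y = ∂(3*x*y + 2*y^2 - z^2)/∂x - ∂(3*x^2)/∂y = 3*y
  coefficient of dx ∧ dz: ∂f_3/∂x - ∂f_1/∂z = ∂(x^2)/∂x - ∂(3*x^2)/∂z = 2*x
  coefficient of dy ∧ dz: ∂f_3/∂y - ∂f_2/∂z = ∂(x^2)/∂y - ∂(3*x*y + 2*y^2 - z^2)/∂z = 2*z
Assembling: d(omega) = (3*y) dx ∧ dy + (2*x) dx ∧ dz + (2*z) dy ∧ dz.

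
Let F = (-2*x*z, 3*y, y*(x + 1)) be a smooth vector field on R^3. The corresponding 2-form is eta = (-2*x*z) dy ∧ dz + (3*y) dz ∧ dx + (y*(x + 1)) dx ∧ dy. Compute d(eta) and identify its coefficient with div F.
d(eta) = (3 - 2*z) dx ∧ dy ∧ dz; div F = 3 - 2*z

For a 2-form in R^3 of the form above, applying d gives a 3-form with coefficient ∂P/∂x + ∂Q/∂y + ∂R/∂z:
  ∂P/∂x = -2*z
  ∂Q/∂y = 3
  ∂R/∂z = 0
Sum = 3 - 2*z, which is exactly div F.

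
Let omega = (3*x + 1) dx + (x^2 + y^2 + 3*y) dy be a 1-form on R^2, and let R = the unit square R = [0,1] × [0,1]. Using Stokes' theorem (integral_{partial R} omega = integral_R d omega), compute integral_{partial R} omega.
integral_(partial R) omega = 1

Stokes: integral_partial_R omega = integral_R d omega with d omega = (∂Q/∂x - ∂P/∂y) dx ∧ dy.
  ∂Q/∂x = 2*x
  ∂P/∂y = 0
  integrand = ∂Q/∂x - ∂P/∂y = 2*x.
Integrating over R: integral_0^1 integral_0^1 (2*x) dx dy = 1.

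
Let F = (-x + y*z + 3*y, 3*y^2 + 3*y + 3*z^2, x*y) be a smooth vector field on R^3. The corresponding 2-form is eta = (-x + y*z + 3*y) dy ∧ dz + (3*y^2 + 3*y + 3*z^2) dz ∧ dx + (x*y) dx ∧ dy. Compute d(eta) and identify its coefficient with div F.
d(eta) = (6*y + 2) dx ∧ dy ∧ dz; div F = 6*y + 2

For a 2-form in R^3 of the form above, applying d gives a 3-form with coefficient ∂P/∂x + ∂Q/∂y + ∂R/∂z:
  ∂P/∂x = -1
  ∂Q/∂y = 6*y + 3
  ∂R/∂z = 0
Sum = 6*y + 2, which is exactly div F.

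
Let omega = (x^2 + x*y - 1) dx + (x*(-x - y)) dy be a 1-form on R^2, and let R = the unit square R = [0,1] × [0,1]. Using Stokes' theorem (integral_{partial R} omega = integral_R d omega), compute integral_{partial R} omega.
integral_(partial R) omega = -2

Stokes: integral_partial_R omega = integral_R d omega with d omega = (∂Q/∂x - ∂P/∂y) dx ∧ dy.
  ∂Q/∂x = -2*x - y
  ∂P/∂y = x
  integrand = ∂Q/∂x - ∂P/∂y = -3*x - y.
Integrating over R: integral_0^1 integral_0^1 (-3*x - y) dx dy = -2.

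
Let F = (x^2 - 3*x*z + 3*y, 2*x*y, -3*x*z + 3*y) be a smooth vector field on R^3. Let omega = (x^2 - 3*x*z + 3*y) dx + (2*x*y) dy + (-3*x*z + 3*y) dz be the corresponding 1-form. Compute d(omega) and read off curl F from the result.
d(omega) = (3) dy ∧ dz + (-3*x + 3*z) dz ∧ dx + (2*y - 3) dx ∧ dy; curl F = (3, -3*x + 3*z, 2*y - 3)

d omega = sum_{i<j} (∂f_j/∂x_i - ∂f_i/∂x_j) dx_i ∧ dx_j. Under the identification (dy ∧ dz, dz ∧ dx, dx ∧ dy) ↔ (e_x, e_y, e_z), the coefficients are exactly the components of curl F. Compute:
  ∂R/∂y - ∂Q/∂z = (3) - (0) = 3
  ∂P/∂z - ∂R/∂x = (-3*x) - (-3*z) = -3*x + 3*z
  ∂Q/∂x - ∂P/∂y = (2*y) - (3) = 2*y - 3.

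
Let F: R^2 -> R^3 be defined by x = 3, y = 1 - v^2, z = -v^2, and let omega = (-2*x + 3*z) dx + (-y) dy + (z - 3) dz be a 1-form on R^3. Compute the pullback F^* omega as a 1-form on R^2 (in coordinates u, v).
F^* omega = (8*v) dv

Using F^*(f dg) = (f ∘ F) d(g ∘ F), substitute each coordinate x_i by F_i(u, v) in f_i, and replace dx_i by d F_i = (∂F_i/∂u) du + (∂F_i/∂v) dv.
  For the x component: f_1(F) = -3*v^2 - 6; d F_1 = (0) du + (0) dv
  For the y component: f_2(F) = v^2 - 1; d F_2 = (0) du + (-2*v) dv
  For the z component: f_3(F) = -v^2 - 3; d F_3 = (0) du + (-2*v) dv
Combining and collecting du, dv coefficients:
  coeff of du: 0
  coeff of dv: 8*v
F^* omega = (8*v) dv.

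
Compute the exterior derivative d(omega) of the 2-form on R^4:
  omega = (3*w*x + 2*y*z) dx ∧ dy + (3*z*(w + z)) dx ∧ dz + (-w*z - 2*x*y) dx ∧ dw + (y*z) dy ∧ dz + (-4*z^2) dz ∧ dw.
d(omega) = (2*y) dx ∧ dy ∧ dz + (5*x) dx ∧ dy ∧ dw + (w + 3*z) dx ∧ dz ∧ dw

For a 2-form omega = sum_{i<j} g_{ij} dx_i ∧ dx_j, the exterior derivative is
  d(omega) = sum_{i<j} d(g_{ij}) ∧ dx_i ∧ dx_j = sum_{i<j, k} (∂g_{ij}/∂x_k) dx_k ∧ dx_i ∧ dx_j.
Expand each term, using dx_k ∧ dx_i ∧ dx_j = sgn(permutation) dx_{(a)} ∧ dx_{(b)} ∧ dx_{(c)} with (a < b < c) sorted:
  d(3*w*x + 2*y*z) includes (∂/∂z)(3*w*x + 2*y*z) dz = (2*y) dz, which multiplied by dx ∧ dy gives (2*y) dx ∧ dy ∧ dz
  d(3*w*x + 2*y*z) includes (∂/∂w)(3*w*x + 2*y*z) dw = (3*x) dw, which multiplied by dx ∧ dy gives (3*x) dx ∧ dy ∧ dw
  d(3*z*(w + z)) includes (∂/∂w)(3*z*(w + z)) dw = (3*z) dw, which multiplied by dx ∧ dz gives (3*z) dx ∧ dz ∧ dw
  d(-w*z - 2*x*y) includes (∂/∂y)(-w*z - 2*x*y) dy = (-2*x) dy, which multiplied by dx ∧ dw gives (2*x) dx ∧ dy ∧ dw
  d(-w*z - 2*x*y) includes (∂/∂z)(-w*z - 2*x*y) dz = (-w) dz, which multiplied by dx ∧ dw gives (w) dx ∧ dz ∧ dw
Collecting like 3-forms: d(omega) = (2*y) dx ∧ dy ∧ dz + (5*x) dx ∧ dy ∧ dw + (w + 3*z) dx ∧ dz ∧ dw.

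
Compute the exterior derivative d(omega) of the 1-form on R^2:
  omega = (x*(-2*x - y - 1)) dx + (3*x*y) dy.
d(omega) = (x + 3*y) dx ∧ dy

For a 1-form omega = sum_i f_i dx_i, the exterior derivative is
  d(omega) = sum_{i < j} (∂f_j/∂x_i - ∂f_i/∂x_j) dx_i ∧ dx_j.
  coefficient of dx ∧ dy: ∂f_2/∂x - ∂f_1/∂y = ∂(3*x*y)/∂x - ∂(x*(-2*x - y - 1))/∂y = x + 3*y
Assembling: d(omega) = (x + 3*y) dx ∧ dy.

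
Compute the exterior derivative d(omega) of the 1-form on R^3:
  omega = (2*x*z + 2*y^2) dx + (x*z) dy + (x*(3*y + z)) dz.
d(omega) = (-4*y + z) dx ∧ dy + (-2*x + 3*y + z) dx ∧ dz + (2*x) dy ∧ dz

For a 1-form omega = sum_i f_i dx_i, the exterior derivative is
  d(omega) = sum_{i < j} (∂f_j/∂x_i - ∂f_i/∂x_j) dx_i ∧ dx_j.
  coefficient of dx ∧ dy: ∂f_2/∂x - ∂f_1/∂y = ∂(x*z)/∂x - ∂(2*x*z + 2*y^2)/∂y = -4*y + z
  coefficient of dx ∧ dz: ∂f_3/∂x - ∂f_1/∂z = ∂(x*(3*y + z))/∂x - ∂(2*x*z + 2*y^2)/∂z = -2*x + 3*y + z
  coefficient of dy ∧ dz: ∂f_3/∂y - ∂f_2/∂z = ∂(x*(3*y + z))/∂y - ∂(x*z)/∂z = 2*x
Assembling: d(omega) = (-4*y + z) dx ∧ dy + (-2*x + 3*y + z) dx ∧ dz + (2*x) dy ∧ dz.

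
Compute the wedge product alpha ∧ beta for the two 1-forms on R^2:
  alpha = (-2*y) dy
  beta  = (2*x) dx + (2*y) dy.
alpha ∧ beta = (4*x*y) dx ∧ dy

Distribute the wedge, using dx_i ∧ dx_j = -dx_j ∧ dx_i and dx_i ∧ dx_i = 0. For each pair (i, j) with i < j, the coefficient of dx_i ∧ dx_j in alpha ∧ beta is (alpha_i * beta_j - alpha_j * beta_i). Collecting: alpha ∧ beta = (4*x*y) dx ∧ dy.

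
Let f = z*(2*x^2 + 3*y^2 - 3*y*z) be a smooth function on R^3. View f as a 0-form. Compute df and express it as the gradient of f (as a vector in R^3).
df = (4*x*z) dx + (3*z*(2*y - z)) dy + (2*x^2 + 3*y^2 - 6*y*z) dz; grad f = (4*x*z, 3*z*(2*y - z), 2*x^2 + 3*y^2 - 6*y*z)

For a 0-form f, d f = (∂f/∂x) dx + (∂f/∂y) dy + (∂f/∂z) dz. The components of the vector representation are exactly the entries of grad f in Cartesian coordinates:
  ∂f/∂x = 4*x*z
  ∂f/∂y = 3*z*(2*y - z)
  ∂f/∂z = 2*x^2 + 3*y^2 - 6*y*z.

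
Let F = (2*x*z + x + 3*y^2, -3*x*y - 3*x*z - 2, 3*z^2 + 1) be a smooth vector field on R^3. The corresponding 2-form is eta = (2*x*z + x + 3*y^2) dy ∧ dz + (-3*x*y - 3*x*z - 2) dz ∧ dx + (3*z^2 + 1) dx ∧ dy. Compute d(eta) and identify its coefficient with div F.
d(eta) = (-3*x + 8*z + 1) dx ∧ dy ∧ dz; div F = -3*x + 8*z + 1

For a 2-form in R^3 of the form above, applying d gives a 3-form with coefficient ∂P/∂x + ∂Q/∂y + ∂R/∂z:
  ∂P/∂x = 2*z + 1
  ∂Q/∂y = -3*x
  ∂R/∂z = 6*z
Sum = -3*x + 8*z + 1, which is exactly div F.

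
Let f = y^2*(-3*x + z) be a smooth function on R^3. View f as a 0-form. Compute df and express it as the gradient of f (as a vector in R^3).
df = (-3*y^2) dx + (2*y*(-3*x + z)) dy + (y^2) dz; grad f = (-3*y^2, 2*y*(-3*x + z), y^2)

For a 0-form f, d f = (∂f/∂x) dx + (∂f/∂y) dy + (∂f/∂z) dz. The components of the vector representation are exactly the entries of grad f in Cartesian coordinates:
  ∂f/∂x = -3*y^2
  ∂f/∂y = 2*y*(-3*x + z)
  ∂f/∂z = y^2.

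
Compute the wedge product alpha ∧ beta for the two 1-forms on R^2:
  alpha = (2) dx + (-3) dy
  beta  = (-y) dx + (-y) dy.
alpha ∧ beta = (-5*y) dx ∧ dy

Distribute the wedge, using dx_i ∧ dx_j = -dx_j ∧ dx_i and dx_i ∧ dx_i = 0. For each pair (i, j) with i < j, the coefficient of dx_i ∧ dx_j in alpha ∧ beta is (alpha_i * beta_j - alpha_j * beta_i). Collecting: alpha ∧ beta = (-5*y) dx ∧ dy.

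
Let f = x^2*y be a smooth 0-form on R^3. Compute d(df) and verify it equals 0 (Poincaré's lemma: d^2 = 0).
d(df) = 0

Step 1: df = sum_i (∂f/∂x_i) dx_i = (2*x*y) dx + (x^2) dy + (0) dz.
Step 2: Apply d again. Using the 1-form formula, the coefficient of dx ∧ dy in d(df) is ∂^2 f/∂x ∂y - ∂^2 f/∂y ∂x = (2*x) - (2*x) = 0 (equality of mixed partials for smooth f).
Similarly for dx ∧ dz and dy ∧ dz — all coefficients vanish. So d(df) = 0.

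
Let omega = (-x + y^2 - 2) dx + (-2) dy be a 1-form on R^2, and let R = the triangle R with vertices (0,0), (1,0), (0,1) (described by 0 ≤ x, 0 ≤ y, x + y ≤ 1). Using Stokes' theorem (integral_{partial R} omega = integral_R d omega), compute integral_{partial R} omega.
integral_(partial R) omega = -1/3

Stokes: integral_partial_R omega = integral_R d omega with d omega = (∂Q/∂x - ∂P/∂y) dx ∧ dy.
  ∂Q/∂x = 0
  ∂P/∂y = 2*y
  integrand = ∂Q/∂x - ∂P/∂y = -2*y.
Integrating over R: integral_0^1 integral_0^{1-x} (-2*y) dy dx = -1/3.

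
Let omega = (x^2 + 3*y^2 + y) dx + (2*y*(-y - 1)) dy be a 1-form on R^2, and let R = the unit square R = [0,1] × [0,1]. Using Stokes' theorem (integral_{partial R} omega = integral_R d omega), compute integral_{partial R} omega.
integral_(partial R) omega = -4

Stokes: integral_partial_R omega = integral_R d omega with d omega = (∂Q/∂x - ∂P/∂y) dx ∧ dy.
  ∂Q/∂x = 0
  ∂P/∂y = 6*y + 1
  integrand = ∂Q/∂x - ∂P/∂y = -6*y - 1.
Integrating over R: integral_0^1 integral_0^1 (-6*y - 1) dx dy = -4.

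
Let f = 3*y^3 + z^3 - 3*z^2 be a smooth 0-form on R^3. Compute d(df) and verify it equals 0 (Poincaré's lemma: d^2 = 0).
d(df) = 0

Step 1: df = sum_i (∂f/∂x_i) dx_i = (0) dx + (9*y^2) dy + (3*z*(z - 2)) dz.
Step 2: Apply d again. Using the 1-form formula, the coefficient of dx ∧ dy in d(df) is ∂^2 f/∂x ∂y - ∂^2 f/∂y ∂x = (0) - (0) = 0 (equality of mixed partials for smooth f).
Similarly for dx ∧ dz and dy ∧ dz — all coefficients vanish. So d(df) = 0.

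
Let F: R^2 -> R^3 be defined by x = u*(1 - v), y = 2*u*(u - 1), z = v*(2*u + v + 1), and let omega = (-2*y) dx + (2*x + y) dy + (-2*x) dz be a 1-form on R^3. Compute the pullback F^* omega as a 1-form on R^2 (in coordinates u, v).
F^* omega = (4*u*(2*u^2 - u*v - 2*u + v^2 - v + 1)) du + (2*u*(2*u^2 + 2*u*v - 4*u + 2*v^2 - v - 1)) dv

Using F^*(f dg) = (f ∘ F) d(g ∘ F), substitute each coordinate x_i by F_i(u, v) in f_i, and replace dx_i by d F_i = (∂F_i/∂u) du + (∂F_i/∂v) dv.
  For the x component: f_1(F) = 4*u*(1 - u); d F_1 = (1 - v) du + (-u) dv
  For the y component: f_2(F) = 2*u*(u - v); d F_2 = (4*u - 2) du + (0) dv
  For the z component: f_3(F) = 2*u*(v - 1); d F_3 = (2*v) du + (2*u + 2*v + 1) dv
Combining and collecting du, dv coefficients:
  coeff of du: 4*u*(2*u^2 - u*v - 2*u + v^2 - v + 1)
  coeff of dv: 2*u*(2*u^2 + 2*u*v - 4*u + 2*v^2 - v - 1)
F^* omega = (4*u*(2*u^2 - u*v - 2*u + v^2 - v + 1)) du + (2*u*(2*u^2 + 2*u*v - 4*u + 2*v^2 - v - 1)) dv.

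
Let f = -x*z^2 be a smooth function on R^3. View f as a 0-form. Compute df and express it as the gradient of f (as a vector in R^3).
df = (-z^2) dx + (0) dy + (-2*x*z) dz; grad f = (-z^2, 0, -2*x*z)

For a 0-form f, d f = (∂f/∂x) dx + (∂f/∂y) dy + (∂f/∂z) dz. The components of the vector representation are exactly the entries of grad f in Cartesian coordinates:
  ∂f/∂x = -z^2
  ∂f/∂y = 0
  ∂f/∂z = -2*x*z.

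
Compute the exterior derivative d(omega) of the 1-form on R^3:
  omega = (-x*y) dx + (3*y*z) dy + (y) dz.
d(omega) = (x) dx ∧ dy + (1 - 3*y) dy ∧ dz

For a 1-form omega = sum_i f_i dx_i, the exterior derivative is
  d(omega) = sum_{i < j} (∂f_j/∂x_i - ∂f_i/∂x_j) dx_i ∧ dx_j.
  coefficient of dx ∧ dy: ∂f_2/∂x - ∂f_1/∂y = ∂(3*y*z)/∂x - ∂(-x*y)/∂y = x
  coefficient of dy ∧ dz: ∂f_3/∂y - ∂f_2/∂z = ∂(y)/∂y - ∂(3*y*z)/∂z = 1 - 3*y
Assembling: d(omega) = (x) dx ∧ dy + (1 - 3*y) dy ∧ dz.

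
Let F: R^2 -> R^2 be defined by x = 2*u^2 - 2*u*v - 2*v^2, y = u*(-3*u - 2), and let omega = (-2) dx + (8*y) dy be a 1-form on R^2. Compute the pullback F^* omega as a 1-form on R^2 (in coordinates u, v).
F^* omega = (144*u^3 + 144*u^2 + 24*u + 4*v) du + (4*u + 8*v) dv

Using F^*(f dg) = (f ∘ F) d(g ∘ F), substitute each coordinate x_i by F_i(u, v) in f_i, and replace dx_i by d F_i = (∂F_i/∂u) du + (∂F_i/∂v) dv.
  For the x component: f_1(F) = -2; d F_1 = (4*u - 2*v) du + (-2*u - 4*v) dv
  For the y component: f_2(F) = 8*u*(-3*u - 2); d F_2 = (-6*u - 2) du + (0) dv
Combining and collecting du, dv coefficients:
  coeff of du: 144*u^3 + 144*u^2 + 24*u + 4*v
  coeff of dv: 4*u + 8*v
F^* omega = (144*u^3 + 144*u^2 + 24*u + 4*v) du + (4*u + 8*v) dv.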